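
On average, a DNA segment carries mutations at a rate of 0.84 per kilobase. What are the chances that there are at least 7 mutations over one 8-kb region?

0.5078

Over the interval, μ = 0.84 × 8 = 6.72 (an 8-kb region = 8 kilobases).
P(N ≥ 7) = 1 − P(N ≤ 6) = 1 − Σ_{j=0}^{6} e^(−μ) μ^j/j! ≈ 0.5078.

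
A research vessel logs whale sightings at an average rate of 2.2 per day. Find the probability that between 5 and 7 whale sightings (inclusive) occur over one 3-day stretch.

Over the interval, μ = 2.2 × 3 = 6.6 (a 3-day stretch = 3 days).
P(5 ≤ N ≤ 7) = Σ_{j=5}^{7} e^(−6.6) · 6.6^j/j! ≈ 0.4454.

0.4454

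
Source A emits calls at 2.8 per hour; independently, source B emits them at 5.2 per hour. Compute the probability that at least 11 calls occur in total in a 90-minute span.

Independent Poisson processes superpose: combined rate λ = 2.8 + 5.2 = 8 per hour.
Over the interval, μ = 8 × 1.5 = 12 (a 90-minute span = 1.5 hours).
P(N ≥ 11) = 1 − P(N ≤ 10) ≈ 0.6528.

0.6528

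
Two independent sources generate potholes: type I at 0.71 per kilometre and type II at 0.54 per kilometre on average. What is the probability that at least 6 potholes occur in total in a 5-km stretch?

0.5936

Independent Poisson processes superpose: combined rate λ = 0.71 + 0.54 = 1.25 per kilometre.
Over the interval, μ = 1.25 × 5 = 6.25 (a 5-km stretch = 5 kilometres).
P(N ≥ 6) = 1 − P(N ≤ 5) ≈ 0.5936.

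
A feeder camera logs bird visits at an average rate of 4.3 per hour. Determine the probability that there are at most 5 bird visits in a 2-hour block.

Over the interval, μ = 4.3 × 2 = 8.6 (a 2-hour block = 2 hours).
P(N ≤ 5) = Σ_{j=0}^{5} e^(−μ) μ^j/j! ≈ 0.1422.

0.1422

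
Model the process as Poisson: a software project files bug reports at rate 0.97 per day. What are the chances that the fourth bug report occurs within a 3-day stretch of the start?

0.3326

Over the interval, μ = 0.97 × 3 = 2.91 (a 3-day stretch = 3 days).
The fourth arrival falls in the interval iff at least 4 events occur there: P(S_4 ≤ t) = P(N ≥ 4) = 1 − P(N ≤ 3) ≈ 0.3326.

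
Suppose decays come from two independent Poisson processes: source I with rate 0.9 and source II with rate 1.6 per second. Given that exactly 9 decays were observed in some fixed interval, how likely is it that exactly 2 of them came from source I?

Given the total, each event is independently from source I with probability p = λ_I/(λ_I+λ_II) = 0.9/2.5 = 0.3600.
So K ~ Binomial(9, 0.9/2.5): P(K = 2) = C(9,2) · (0.9/2.5)^2 · (1.6/2.5)^7 ≈ 0.2052.

0.2052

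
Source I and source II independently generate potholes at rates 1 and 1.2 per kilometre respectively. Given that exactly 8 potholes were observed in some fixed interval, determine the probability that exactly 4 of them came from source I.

0.2645

Given the total, each event is independently from source I with probability p = λ_I/(λ_I+λ_II) = 1/2.2 ≈ 0.4545.
So K ~ Binomial(8, 1/2.2): P(K = 4) = C(8,4) · (1/2.2)^4 · (1.2/2.2)^4 ≈ 0.2645.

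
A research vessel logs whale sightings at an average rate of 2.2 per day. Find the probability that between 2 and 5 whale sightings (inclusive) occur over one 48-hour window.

Over the interval, μ = 2.2 × 2 = 4.4 (a 48-hour window = 2 days).
P(2 ≤ N ≤ 5) = Σ_{j=2}^{5} e^(−4.4) · 4.4^j/j! ≈ 0.6536.

0.6536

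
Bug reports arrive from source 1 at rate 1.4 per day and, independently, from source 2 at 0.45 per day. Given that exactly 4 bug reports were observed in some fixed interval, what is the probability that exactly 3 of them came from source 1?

0.4217

Given the total, each event is independently from source 1 with probability p = λ_1/(λ_1+λ_2) = 1.4/1.85 ≈ 0.7568.
So K ~ Binomial(4, 1.4/1.85): P(K = 3) = C(4,3) · (1.4/1.85)^3 · (0.45/1.85)^1 ≈ 0.4217.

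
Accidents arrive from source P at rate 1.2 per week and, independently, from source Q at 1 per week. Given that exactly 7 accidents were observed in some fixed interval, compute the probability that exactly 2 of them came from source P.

0.1212

Given the total, each event is independently from source P with probability p = λ_P/(λ_P+λ_Q) = 1.2/2.2 ≈ 0.5455.
So K ~ Binomial(7, 1.2/2.2): P(K = 2) = C(7,2) · (1.2/2.2)^2 · (1/2.2)^5 ≈ 0.1212.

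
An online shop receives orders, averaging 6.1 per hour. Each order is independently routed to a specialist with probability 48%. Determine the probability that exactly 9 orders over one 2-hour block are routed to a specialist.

0.0639

Thinning: the orders that are routed to a specialist themselves form a Poisson process with rate 0.48 × 6.1 = 2.928 per hour.
Over the interval, μ = 2.928 × 2 = 5.856 (a 2-hour block = 2 hours).
P(N = 9) = e^(−5.856) · 5.856^9/9! ≈ 0.0639.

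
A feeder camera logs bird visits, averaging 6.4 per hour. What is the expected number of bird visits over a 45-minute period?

E[N] = λt = 6.4 × 0.75 = 4.8 (a 45-minute period = 0.75 hours).

4.8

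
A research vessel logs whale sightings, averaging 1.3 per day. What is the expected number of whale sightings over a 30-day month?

E[N] = λt = 1.3 × 30 = 39 (a 30-day month = 30 days).

39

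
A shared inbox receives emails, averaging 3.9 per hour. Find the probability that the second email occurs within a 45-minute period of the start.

0.7894

Over the interval, μ = 3.9 × 0.75 = 2.925 (a 45-minute period = 0.75 hours).
The second arrival falls in the interval iff at least 2 events occur there: P(S_2 ≤ t) = P(N ≥ 2) = 1 − P(N ≤ 1) ≈ 0.7894.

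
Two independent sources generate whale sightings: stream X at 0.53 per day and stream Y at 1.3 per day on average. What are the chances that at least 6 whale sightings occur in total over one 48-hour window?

0.1642

Independent Poisson processes superpose: combined rate λ = 0.53 + 1.3 = 1.83 per day.
Over the interval, μ = 1.83 × 2 = 3.66 (a 48-hour window = 2 days).
P(N ≥ 6) = 1 − P(N ≤ 5) ≈ 0.1642.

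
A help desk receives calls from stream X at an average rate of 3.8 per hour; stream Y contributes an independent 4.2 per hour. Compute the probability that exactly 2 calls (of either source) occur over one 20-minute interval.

Independent Poisson processes superpose: combined rate λ = 3.8 + 4.2 = 8 per hour.
Over the interval, μ = 8 × 1/3 ≈ 2.66667 (a 20-minute interval = 1/3 hours).
P(N = 2) = e^(−2.66667) · 2.66667^2/2! ≈ 0.2471.

0.2471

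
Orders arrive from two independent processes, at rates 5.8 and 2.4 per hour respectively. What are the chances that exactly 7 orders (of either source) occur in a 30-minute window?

0.0640

Independent Poisson processes superpose: combined rate λ = 5.8 + 2.4 = 8.2 per hour.
Over the interval, μ = 8.2 × 0.5 = 4.1 (a 30-minute window = 0.5 hours).
P(N = 7) = e^(−4.1) · 4.1^7/7! ≈ 0.0640.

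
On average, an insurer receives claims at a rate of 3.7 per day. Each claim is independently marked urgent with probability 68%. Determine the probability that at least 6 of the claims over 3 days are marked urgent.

Thinning: the claims that are marked urgent themselves form a Poisson process with rate 0.68 × 3.7 = 2.516 per day.
Over the interval, μ = 2.516 × 3 = 7.548 (3 days).
P(N ≥ 6) = 1 − P(N ≤ 5) ≈ 0.7638.

0.7638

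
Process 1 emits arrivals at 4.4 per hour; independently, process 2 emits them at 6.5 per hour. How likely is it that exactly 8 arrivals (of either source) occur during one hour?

Independent Poisson processes superpose: combined rate λ = 4.4 + 6.5 = 10.9 per hour.
So μ = 10.9.
P(N = 8) = e^(−10.9) · 10.9^8/8! ≈ 0.0912.

0.0912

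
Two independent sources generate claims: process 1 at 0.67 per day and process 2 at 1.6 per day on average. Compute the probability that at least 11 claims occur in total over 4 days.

0.3035

Independent Poisson processes superpose: combined rate λ = 0.67 + 1.6 = 2.27 per day.
Over the interval, μ = 2.27 × 4 = 9.08 (4 days).
P(N ≥ 11) = 1 − P(N ≤ 10) ≈ 0.3035.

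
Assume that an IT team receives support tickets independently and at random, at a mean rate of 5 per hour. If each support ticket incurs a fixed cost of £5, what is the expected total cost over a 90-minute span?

£37.5

E[N] = 5 × 1.5 = 7.5 (a 90-minute span = 1.5 hours); E[cost] = 7.5 × £5 = £37.5.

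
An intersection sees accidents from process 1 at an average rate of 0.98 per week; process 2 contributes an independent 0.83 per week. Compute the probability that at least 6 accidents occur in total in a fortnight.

0.1586

Independent Poisson processes superpose: combined rate λ = 0.98 + 0.83 = 1.81 per week.
Over the interval, μ = 1.81 × 2 = 3.62 (a fortnight = 2 weeks).
P(N ≥ 6) = 1 − P(N ≤ 5) ≈ 0.1586.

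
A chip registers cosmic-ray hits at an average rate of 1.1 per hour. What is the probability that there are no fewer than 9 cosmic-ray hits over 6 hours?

0.2204

Over the interval, μ = 1.1 × 6 = 6.6 (6 hours).
P(N ≥ 9) = 1 − P(N ≤ 8) = 1 − Σ_{j=0}^{8} e^(−μ) μ^j/j! ≈ 0.2204.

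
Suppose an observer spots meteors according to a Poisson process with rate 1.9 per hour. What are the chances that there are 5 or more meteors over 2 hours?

Over the interval, μ = 1.9 × 2 = 3.8 (2 hours).
P(N ≥ 5) = 1 − P(N ≤ 4) = 1 − Σ_{j=0}^{4} e^(−μ) μ^j/j! ≈ 0.3322.

0.3322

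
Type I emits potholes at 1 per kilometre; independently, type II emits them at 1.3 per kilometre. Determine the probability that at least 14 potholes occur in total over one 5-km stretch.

Independent Poisson processes superpose: combined rate λ = 1 + 1.3 = 2.3 per kilometre.
Over the interval, μ = 2.3 × 5 = 11.5 (a 5-km stretch = 5 kilometres).
P(N ≥ 14) = 1 − P(N ≤ 13) ≈ 0.2670.

0.2670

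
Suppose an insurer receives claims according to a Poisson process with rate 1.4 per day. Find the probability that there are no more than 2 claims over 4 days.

0.0824

Over the interval, μ = 1.4 × 4 = 5.6 (4 days).
P(N ≤ 2) = Σ_{j=0}^{2} e^(−μ) μ^j/j! ≈ 0.0824.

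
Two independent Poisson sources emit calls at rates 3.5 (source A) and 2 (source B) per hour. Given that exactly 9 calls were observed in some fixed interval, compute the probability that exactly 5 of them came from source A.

0.2299

Given the total, each event is independently from source A with probability p = λ_A/(λ_A+λ_B) = 3.5/5.5 ≈ 0.6364.
So K ~ Binomial(9, 3.5/5.5): P(K = 5) = C(9,5) · (3.5/5.5)^5 · (2/5.5)^4 ≈ 0.2299.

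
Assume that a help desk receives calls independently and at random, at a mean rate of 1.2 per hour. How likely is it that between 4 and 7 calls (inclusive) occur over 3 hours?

0.4540

Over the interval, μ = 1.2 × 3 = 3.6 (3 hours).
P(4 ≤ N ≤ 7) = Σ_{j=4}^{7} e^(−3.6) · 3.6^j/j! ≈ 0.4540.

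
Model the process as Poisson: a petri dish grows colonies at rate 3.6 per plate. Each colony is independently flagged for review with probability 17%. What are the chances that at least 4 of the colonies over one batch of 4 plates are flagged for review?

0.2314

Thinning: the colonies that are flagged for review themselves form a Poisson process with rate 0.17 × 3.6 = 0.612 per plate.
Over the interval, μ = 0.612 × 4 = 2.448 (a batch of 4 plates = 4 plates).
P(N ≥ 4) = 1 − P(N ≤ 3) ≈ 0.2314.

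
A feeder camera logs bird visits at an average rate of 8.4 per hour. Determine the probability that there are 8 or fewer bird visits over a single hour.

0.5369

With mean μ = 8.4 per hour,
P(N ≤ 8) = Σ_{j=0}^{8} e^(−μ) μ^j/j! ≈ 0.5369.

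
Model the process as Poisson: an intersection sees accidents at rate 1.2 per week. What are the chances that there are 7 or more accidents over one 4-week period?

Over the interval, μ = 1.2 × 4 = 4.8 (a 4-week period = 4 weeks).
P(N ≥ 7) = 1 − P(N ≤ 6) = 1 − Σ_{j=0}^{6} e^(−μ) μ^j/j! ≈ 0.2092.

0.2092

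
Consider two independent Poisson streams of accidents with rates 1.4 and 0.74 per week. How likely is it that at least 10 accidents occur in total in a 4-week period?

0.3548

Independent Poisson processes superpose: combined rate λ = 1.4 + 0.74 = 2.14 per week.
Over the interval, μ = 2.14 × 4 = 8.56 (a 4-week period = 4 weeks).
P(N ≥ 10) = 1 − P(N ≤ 9) ≈ 0.3548.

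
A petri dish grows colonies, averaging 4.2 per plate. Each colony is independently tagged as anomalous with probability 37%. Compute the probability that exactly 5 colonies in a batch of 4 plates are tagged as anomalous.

0.1545

Thinning: the colonies that are tagged as anomalous themselves form a Poisson process with rate 0.37 × 4.2 = 1.554 per plate.
Over the interval, μ = 1.554 × 4 = 6.216 (a batch of 4 plates = 4 plates).
P(N = 5) = e^(−6.216) · 6.216^5/5! ≈ 0.1545.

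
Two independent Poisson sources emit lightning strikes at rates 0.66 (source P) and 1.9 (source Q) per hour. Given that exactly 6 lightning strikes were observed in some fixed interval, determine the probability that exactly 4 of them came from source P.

0.0365

Given the total, each event is independently from source P with probability p = λ_P/(λ_P+λ_Q) = 0.66/2.56 ≈ 0.2578.
So K ~ Binomial(6, 0.66/2.56): P(K = 4) = C(6,4) · (0.66/2.56)^4 · (1.9/2.56)^2 ≈ 0.0365.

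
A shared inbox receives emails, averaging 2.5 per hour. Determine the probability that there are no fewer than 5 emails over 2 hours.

Over the interval, μ = 2.5 × 2 = 5 (2 hours).
P(N ≥ 5) = 1 − P(N ≤ 4) = 1 − Σ_{j=0}^{4} e^(−μ) μ^j/j! ≈ 0.5595.

0.5595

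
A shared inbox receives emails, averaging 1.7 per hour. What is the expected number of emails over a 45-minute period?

1.275

E[N] = λt = 1.7 × 0.75 = 1.275 (a 45-minute period = 0.75 hours).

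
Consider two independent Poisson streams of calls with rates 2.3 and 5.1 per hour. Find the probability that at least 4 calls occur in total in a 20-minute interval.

Independent Poisson processes superpose: combined rate λ = 2.3 + 5.1 = 7.4 per hour.
Over the interval, μ = 7.4 × 1/3 ≈ 2.46667 (a 20-minute interval = 1/3 hours).
P(N ≥ 4) = 1 − P(N ≤ 3) ≈ 0.2353.

0.2353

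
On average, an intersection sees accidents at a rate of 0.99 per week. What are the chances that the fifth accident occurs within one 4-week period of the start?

Over the interval, μ = 0.99 × 4 = 3.96 (a 4-week period = 4 weeks).
The fifth arrival falls in the interval iff at least 5 events occur there: P(S_5 ≤ t) = P(N ≥ 5) = 1 − P(N ≤ 4) ≈ 0.3633.

0.3633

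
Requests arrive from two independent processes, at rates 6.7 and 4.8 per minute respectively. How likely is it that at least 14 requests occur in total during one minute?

0.2670

Independent Poisson processes superpose: combined rate λ = 6.7 + 4.8 = 11.5 per minute.
So μ = 11.5.
P(N ≥ 14) = 1 − P(N ≤ 13) ≈ 0.2670.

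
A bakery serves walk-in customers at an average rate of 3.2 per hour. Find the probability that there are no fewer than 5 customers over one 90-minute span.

0.5237

Over the interval, μ = 3.2 × 1.5 = 4.8 (a 90-minute span = 1.5 hours).
P(N ≥ 5) = 1 − P(N ≤ 4) = 1 − Σ_{j=0}^{4} e^(−μ) μ^j/j! ≈ 0.5237.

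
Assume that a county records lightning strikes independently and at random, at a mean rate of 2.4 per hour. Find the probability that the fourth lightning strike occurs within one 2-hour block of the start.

0.7058

Over the interval, μ = 2.4 × 2 = 4.8 (a 2-hour block = 2 hours).
The fourth arrival falls in the interval iff at least 4 events occur there: P(S_4 ≤ t) = P(N ≥ 4) = 1 − P(N ≤ 3) ≈ 0.7058.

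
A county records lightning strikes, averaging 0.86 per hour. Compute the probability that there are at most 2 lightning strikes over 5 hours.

Over the interval, μ = 0.86 × 5 = 4.3 (5 hours).
P(N ≤ 2) = Σ_{j=0}^{2} e^(−μ) μ^j/j! ≈ 0.1974.

0.1974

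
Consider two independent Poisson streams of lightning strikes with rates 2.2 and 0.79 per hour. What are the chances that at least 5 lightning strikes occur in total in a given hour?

0.1831

Independent Poisson processes superpose: combined rate λ = 2.2 + 0.79 = 2.99 per hour.
So μ = 2.99.
P(N ≥ 5) = 1 − P(N ≤ 4) ≈ 0.1831.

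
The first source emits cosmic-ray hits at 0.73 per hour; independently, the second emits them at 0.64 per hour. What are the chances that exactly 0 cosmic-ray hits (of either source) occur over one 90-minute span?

Independent Poisson processes superpose: combined rate λ = 0.73 + 0.64 = 1.37 per hour.
Over the interval, μ = 1.37 × 1.5 = 2.055 (a 90-minute span = 1.5 hours).
P(N = 0) = e^(−2.055) · 2.055^0/0! ≈ 0.1281.

0.1281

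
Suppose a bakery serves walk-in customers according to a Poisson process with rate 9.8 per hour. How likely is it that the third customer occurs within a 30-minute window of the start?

0.8667

Over the interval, μ = 9.8 × 0.5 = 4.9 (a 30-minute window = 0.5 hours).
The third arrival falls in the interval iff at least 3 events occur there: P(S_3 ≤ t) = P(N ≥ 3) = 1 − P(N ≤ 2) ≈ 0.8667.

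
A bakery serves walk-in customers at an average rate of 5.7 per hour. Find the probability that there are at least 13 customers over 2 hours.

0.3558

Over the interval, μ = 5.7 × 2 = 11.4 (2 hours).
P(N ≥ 13) = 1 − P(N ≤ 12) = 1 − Σ_{j=0}^{12} e^(−μ) μ^j/j! ≈ 0.3558.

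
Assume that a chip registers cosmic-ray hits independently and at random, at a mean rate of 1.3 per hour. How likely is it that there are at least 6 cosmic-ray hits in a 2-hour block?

0.0490

Over the interval, μ = 1.3 × 2 = 2.6 (a 2-hour block = 2 hours).
P(N ≥ 6) = 1 − P(N ≤ 5) = 1 − Σ_{j=0}^{5} e^(−μ) μ^j/j! ≈ 0.0490.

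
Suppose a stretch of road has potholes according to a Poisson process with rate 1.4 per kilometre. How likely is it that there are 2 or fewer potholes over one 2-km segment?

0.4695

Over the interval, μ = 1.4 × 2 = 2.8 (a 2-km segment = 2 kilometres).
P(N ≤ 2) = Σ_{j=0}^{2} e^(−μ) μ^j/j! ≈ 0.4695.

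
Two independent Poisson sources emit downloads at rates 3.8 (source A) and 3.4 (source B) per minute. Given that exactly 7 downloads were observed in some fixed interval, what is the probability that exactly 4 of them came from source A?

Given the total, each event is independently from source A with probability p = λ_A/(λ_A+λ_B) = 3.8/7.2 ≈ 0.5278.
So K ~ Binomial(7, 3.8/7.2): P(K = 4) = C(7,4) · (3.8/7.2)^4 · (3.4/7.2)^3 ≈ 0.2860.

0.2860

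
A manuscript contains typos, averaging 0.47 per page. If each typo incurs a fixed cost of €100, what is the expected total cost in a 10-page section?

€470

E[N] = 0.47 × 10 = 4.7 (a 10-page section = 10 pages); E[cost] = 4.7 × €100 = €470.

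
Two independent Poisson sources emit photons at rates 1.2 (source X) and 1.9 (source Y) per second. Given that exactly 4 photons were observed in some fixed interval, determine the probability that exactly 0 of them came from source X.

Given the total, each event is independently from source X with probability p = λ_X/(λ_X+λ_Y) = 1.2/3.1 ≈ 0.3871.
So K ~ Binomial(4, 1.2/3.1): P(K = 0) = C(4,0) · (1.2/3.1)^0 · (1.9/3.1)^4 ≈ 0.1411.

0.1411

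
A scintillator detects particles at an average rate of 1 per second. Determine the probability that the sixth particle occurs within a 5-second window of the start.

0.3840

Over the interval, μ = 1 × 5 = 5 (a 5-second window = 5 seconds).
The sixth arrival falls in the interval iff at least 6 events occur there: P(S_6 ≤ t) = P(N ≥ 6) = 1 − P(N ≤ 5) ≈ 0.3840.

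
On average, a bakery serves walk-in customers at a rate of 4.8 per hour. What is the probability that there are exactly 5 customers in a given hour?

With mean μ = 4.8 per hour,
P(N = 5) = e^(−μ) μ^5/5! = e^(−4.8) · 4.8^5/120 ≈ 0.1747.

0.1747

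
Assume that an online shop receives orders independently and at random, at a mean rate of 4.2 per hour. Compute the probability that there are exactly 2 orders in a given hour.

With mean μ = 4.2 per hour,
P(N = 2) = e^(−μ) μ^2/2! = e^(−4.2) · 4.2^2/2 ≈ 0.1323.

0.1323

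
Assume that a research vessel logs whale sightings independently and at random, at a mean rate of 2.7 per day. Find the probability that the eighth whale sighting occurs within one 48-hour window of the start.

0.1783

Over the interval, μ = 2.7 × 2 = 5.4 (a 48-hour window = 2 days).
The eighth arrival falls in the interval iff at least 8 events occur there: P(S_8 ≤ t) = P(N ≥ 8) = 1 − P(N ≤ 7) ≈ 0.1783.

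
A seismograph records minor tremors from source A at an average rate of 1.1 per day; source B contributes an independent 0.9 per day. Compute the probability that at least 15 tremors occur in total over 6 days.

Independent Poisson processes superpose: combined rate λ = 1.1 + 0.9 = 2 per day.
Over the interval, μ = 2 × 6 = 12 (6 days).
P(N ≥ 15) = 1 − P(N ≤ 14) ≈ 0.2280.

0.2280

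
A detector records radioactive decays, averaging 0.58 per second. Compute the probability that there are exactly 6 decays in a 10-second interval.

Over the interval, μ = 0.58 × 10 = 5.8 (a 10-second interval = 10 seconds).
P(N = 6) = e^(−μ) μ^6/6! = e^(−5.8) · 5.8^6/720 ≈ 0.1601.

0.1601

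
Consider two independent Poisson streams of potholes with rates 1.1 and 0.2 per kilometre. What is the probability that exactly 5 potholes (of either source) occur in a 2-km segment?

Independent Poisson processes superpose: combined rate λ = 1.1 + 0.2 = 1.3 per kilometre.
Over the interval, μ = 1.3 × 2 = 2.6 (a 2-km segment = 2 kilometres).
P(N = 5) = e^(−2.6) · 2.6^5/5! ≈ 0.0735.

0.0735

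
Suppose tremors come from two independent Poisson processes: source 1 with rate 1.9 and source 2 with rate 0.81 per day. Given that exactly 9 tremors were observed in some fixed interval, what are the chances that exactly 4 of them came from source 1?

Given the total, each event is independently from source 1 with probability p = λ_1/(λ_1+λ_2) = 1.9/2.71 ≈ 0.7011.
So K ~ Binomial(9, 1.9/2.71): P(K = 4) = C(9,4) · (1.9/2.71)^4 · (0.81/2.71)^5 ≈ 0.0726.

0.0726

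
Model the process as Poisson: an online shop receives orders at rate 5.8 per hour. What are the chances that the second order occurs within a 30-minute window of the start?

Over the interval, μ = 5.8 × 0.5 = 2.9 (a 30-minute window = 0.5 hours).
The second arrival falls in the interval iff at least 2 events occur there: P(S_2 ≤ t) = P(N ≥ 2) = 1 − P(N ≤ 1) ≈ 0.7854.

0.7854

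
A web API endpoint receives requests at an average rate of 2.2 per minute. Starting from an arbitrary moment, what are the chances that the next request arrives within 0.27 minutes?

Inter-arrival times are exponential with rate λ = 2.2 per minute.
P(T ≤ 0.27) = 1 − e^(−λt) = 1 − e^(−2.2 × 0.27) = 1 − e^(−0.594) ≈ 0.4479.

0.4479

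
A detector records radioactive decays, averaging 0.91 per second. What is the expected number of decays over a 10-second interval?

9.1

E[N] = λt = 0.91 × 10 = 9.1 (a 10-second interval = 10 seconds).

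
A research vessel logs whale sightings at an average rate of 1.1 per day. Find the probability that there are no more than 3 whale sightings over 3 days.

Over the interval, μ = 1.1 × 3 = 3.3 (3 days).
P(N ≤ 3) = Σ_{j=0}^{3} e^(−μ) μ^j/j! ≈ 0.5803.

0.5803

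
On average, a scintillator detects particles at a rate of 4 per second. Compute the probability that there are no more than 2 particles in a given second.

With mean μ = 4 per second,
P(N ≤ 2) = Σ_{j=0}^{2} e^(−μ) μ^j/j! ≈ 0.2381.

0.2381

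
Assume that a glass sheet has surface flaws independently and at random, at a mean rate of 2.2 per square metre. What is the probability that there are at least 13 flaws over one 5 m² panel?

Over the interval, μ = 2.2 × 5 = 11 (a 5 m² panel = 5 square metres).
P(N ≥ 13) = 1 − P(N ≤ 12) = 1 − Σ_{j=0}^{12} e^(−μ) μ^j/j! ≈ 0.3113.

0.3113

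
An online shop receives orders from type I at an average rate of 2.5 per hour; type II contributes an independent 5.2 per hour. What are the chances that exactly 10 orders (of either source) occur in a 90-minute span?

0.1122

Independent Poisson processes superpose: combined rate λ = 2.5 + 5.2 = 7.7 per hour.
Over the interval, μ = 7.7 × 1.5 = 11.55 (a 90-minute span = 1.5 hours).
P(N = 10) = e^(−11.55) · 11.55^10/10! ≈ 0.1122.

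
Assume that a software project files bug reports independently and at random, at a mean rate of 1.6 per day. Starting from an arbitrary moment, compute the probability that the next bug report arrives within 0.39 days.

Inter-arrival times are exponential with rate λ = 1.6 per day.
P(T ≤ 0.39) = 1 − e^(−λt) = 1 − e^(−1.6 × 0.39) = 1 − e^(−0.624) ≈ 0.4642.

0.4642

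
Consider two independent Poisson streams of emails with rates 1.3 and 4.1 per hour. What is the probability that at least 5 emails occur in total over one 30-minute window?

Independent Poisson processes superpose: combined rate λ = 1.3 + 4.1 = 5.4 per hour.
Over the interval, μ = 5.4 × 0.5 = 2.7 (a 30-minute window = 0.5 hours).
P(N ≥ 5) = 1 − P(N ≤ 4) ≈ 0.1371.

0.1371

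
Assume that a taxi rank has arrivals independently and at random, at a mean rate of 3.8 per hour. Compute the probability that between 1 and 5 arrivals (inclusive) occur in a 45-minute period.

0.8726

Over the interval, μ = 3.8 × 0.75 = 2.85 (a 45-minute period = 0.75 hours).
P(1 ≤ N ≤ 5) = Σ_{j=1}^{5} e^(−2.85) · 2.85^j/j! ≈ 0.8726.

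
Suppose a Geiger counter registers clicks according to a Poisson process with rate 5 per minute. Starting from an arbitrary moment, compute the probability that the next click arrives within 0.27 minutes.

0.7408

Inter-arrival times are exponential with rate λ = 5 per minute.
P(T ≤ 0.27) = 1 − e^(−λt) = 1 − e^(−5 × 0.27) = 1 − e^(−1.35) ≈ 0.7408.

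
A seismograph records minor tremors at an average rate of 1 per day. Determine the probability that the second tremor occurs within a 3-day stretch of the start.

Over the interval, μ = 1 × 3 = 3 (a 3-day stretch = 3 days).
The second arrival falls in the interval iff at least 2 events occur there: P(S_2 ≤ t) = P(N ≥ 2) = 1 − P(N ≤ 1) ≈ 0.8009.

0.8009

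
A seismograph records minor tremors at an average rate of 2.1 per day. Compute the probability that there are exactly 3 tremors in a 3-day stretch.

Over the interval, μ = 2.1 × 3 = 6.3 (a 3-day stretch = 3 days).
P(N = 3) = e^(−μ) μ^3/3! = e^(−6.3) · 6.3^3/6 ≈ 0.0765.

0.0765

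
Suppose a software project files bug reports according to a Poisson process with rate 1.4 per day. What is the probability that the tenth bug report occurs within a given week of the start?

0.5168

Over the interval, μ = 1.4 × 7 = 9.8 (a week = 7 days).
The tenth arrival falls in the interval iff at least 10 events occur there: P(S_10 ≤ t) = P(N ≥ 10) = 1 − P(N ≤ 9) ≈ 0.5168.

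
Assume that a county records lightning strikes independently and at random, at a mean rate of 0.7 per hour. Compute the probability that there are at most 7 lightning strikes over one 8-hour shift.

0.7970

Over the interval, μ = 0.7 × 8 = 5.6 (an 8-hour shift = 8 hours).
P(N ≤ 7) = Σ_{j=0}^{7} e^(−μ) μ^j/j! ≈ 0.7970.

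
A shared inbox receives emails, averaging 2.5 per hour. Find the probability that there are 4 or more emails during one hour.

0.2424

With mean μ = 2.5 per hour,
P(N ≥ 4) = 1 − P(N ≤ 3) = 1 − Σ_{j=0}^{3} e^(−μ) μ^j/j! ≈ 0.2424.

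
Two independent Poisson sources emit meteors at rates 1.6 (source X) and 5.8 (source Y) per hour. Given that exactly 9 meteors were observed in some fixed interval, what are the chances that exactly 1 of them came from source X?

0.2771

Given the total, each event is independently from source X with probability p = λ_X/(λ_X+λ_Y) = 1.6/7.4 ≈ 0.2162.
So K ~ Binomial(9, 1.6/7.4): P(K = 1) = C(9,1) · (1.6/7.4)^1 · (5.8/7.4)^8 ≈ 0.2771.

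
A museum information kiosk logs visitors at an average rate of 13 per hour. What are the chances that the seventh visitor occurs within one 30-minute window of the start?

Over the interval, μ = 13 × 0.5 = 6.5 (a 30-minute window = 0.5 hours).
The seventh arrival falls in the interval iff at least 7 events occur there: P(S_7 ≤ t) = P(N ≥ 7) = 1 − P(N ≤ 6) ≈ 0.4735.

0.4735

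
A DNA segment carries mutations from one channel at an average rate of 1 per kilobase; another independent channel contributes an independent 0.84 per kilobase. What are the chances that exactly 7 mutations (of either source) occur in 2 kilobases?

0.0457

Independent Poisson processes superpose: combined rate λ = 1 + 0.84 = 1.84 per kilobase.
Over the interval, μ = 1.84 × 2 = 3.68 (2 kilobases).
P(N = 7) = e^(−3.68) · 3.68^7/7! ≈ 0.0457.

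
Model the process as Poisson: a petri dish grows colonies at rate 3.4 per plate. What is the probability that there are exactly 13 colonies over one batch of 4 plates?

Over the interval, μ = 3.4 × 4 = 13.6 (a batch of 4 plates = 4 plates).
P(N = 13) = e^(−μ) μ^13/13! = e^(−13.6) · 13.6^13/6227020800 ≈ 0.1085.

0.1085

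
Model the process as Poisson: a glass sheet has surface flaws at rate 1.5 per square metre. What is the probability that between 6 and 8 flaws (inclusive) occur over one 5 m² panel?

Over the interval, μ = 1.5 × 5 = 7.5 (a 5 m² panel = 5 square metres).
P(6 ≤ N ≤ 8) = Σ_{j=6}^{8} e^(−7.5) · 7.5^j/j! ≈ 0.4205.

0.4205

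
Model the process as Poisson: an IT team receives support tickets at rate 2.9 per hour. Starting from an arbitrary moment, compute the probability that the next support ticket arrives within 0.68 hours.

Inter-arrival times are exponential with rate λ = 2.9 per hour.
P(T ≤ 0.68) = 1 − e^(−λt) = 1 − e^(−2.9 × 0.68) = 1 − e^(−1.972) ≈ 0.8608.

0.8608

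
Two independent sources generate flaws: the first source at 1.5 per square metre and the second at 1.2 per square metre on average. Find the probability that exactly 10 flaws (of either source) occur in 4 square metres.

0.1214

Independent Poisson processes superpose: combined rate λ = 1.5 + 1.2 = 2.7 per square metre.
Over the interval, μ = 2.7 × 4 = 10.8 (4 square metres).
P(N = 10) = e^(−10.8) · 10.8^10/10! ≈ 0.1214.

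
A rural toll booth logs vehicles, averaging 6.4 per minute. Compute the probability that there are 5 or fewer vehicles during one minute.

With mean μ = 6.4 per minute,
P(N ≤ 5) = Σ_{j=0}^{5} e^(−μ) μ^j/j! ≈ 0.3837.

0.3837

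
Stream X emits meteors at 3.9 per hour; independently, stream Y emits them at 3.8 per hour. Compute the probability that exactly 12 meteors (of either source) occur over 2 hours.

0.0762

Independent Poisson processes superpose: combined rate λ = 3.9 + 3.8 = 7.7 per hour.
Over the interval, μ = 7.7 × 2 = 15.4 (2 hours).
P(N = 12) = e^(−15.4) · 15.4^12/12! ≈ 0.0762.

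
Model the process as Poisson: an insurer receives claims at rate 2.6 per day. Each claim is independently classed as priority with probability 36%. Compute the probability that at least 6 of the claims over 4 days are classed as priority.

Thinning: the claims that are classed as priority themselves form a Poisson process with rate 0.36 × 2.6 = 0.936 per day.
Over the interval, μ = 0.936 × 4 = 3.744 (4 days).
P(N ≥ 6) = 1 − P(N ≤ 5) ≈ 0.1762.

0.1762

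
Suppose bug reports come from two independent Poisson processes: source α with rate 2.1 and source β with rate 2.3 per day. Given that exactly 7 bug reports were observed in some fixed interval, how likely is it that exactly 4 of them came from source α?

Given the total, each event is independently from source α with probability p = λ_α/(λ_α+λ_β) = 2.1/4.4 ≈ 0.4773.
So K ~ Binomial(7, 2.1/4.4): P(K = 4) = C(7,4) · (2.1/4.4)^4 · (2.3/4.4)^3 ≈ 0.2594.

0.2594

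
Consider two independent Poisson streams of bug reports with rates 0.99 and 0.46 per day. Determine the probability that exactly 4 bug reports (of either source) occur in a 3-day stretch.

Independent Poisson processes superpose: combined rate λ = 0.99 + 0.46 = 1.45 per day.
Over the interval, μ = 1.45 × 3 = 4.35 (a 3-day stretch = 3 days).
P(N = 4) = e^(−4.35) · 4.35^4/4! ≈ 0.1926.

0.1926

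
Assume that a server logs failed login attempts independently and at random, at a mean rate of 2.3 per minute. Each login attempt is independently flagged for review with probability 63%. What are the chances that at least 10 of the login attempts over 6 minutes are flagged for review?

Thinning: the login attempts that are flagged for review themselves form a Poisson process with rate 0.63 × 2.3 = 1.449 per minute.
Over the interval, μ = 1.449 × 6 = 8.694 (6 minutes).
P(N ≥ 10) = 1 − P(N ≤ 9) ≈ 0.3723.

0.3723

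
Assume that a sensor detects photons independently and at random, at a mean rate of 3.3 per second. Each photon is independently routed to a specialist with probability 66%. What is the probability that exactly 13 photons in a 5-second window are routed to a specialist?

0.0907

Thinning: the photons that are routed to a specialist themselves form a Poisson process with rate 0.66 × 3.3 = 2.178 per second.
Over the interval, μ = 2.178 × 5 = 10.89 (a 5-second window = 5 seconds).
P(N = 13) = e^(−10.89) · 10.89^13/13! ≈ 0.0907.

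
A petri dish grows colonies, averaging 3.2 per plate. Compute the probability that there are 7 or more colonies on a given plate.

0.0446

With mean μ = 3.2 per plate,
P(N ≥ 7) = 1 − P(N ≤ 6) = 1 − Σ_{j=0}^{6} e^(−μ) μ^j/j! ≈ 0.0446.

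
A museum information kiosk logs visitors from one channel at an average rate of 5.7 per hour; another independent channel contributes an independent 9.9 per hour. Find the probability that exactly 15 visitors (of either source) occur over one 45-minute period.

0.0668

Independent Poisson processes superpose: combined rate λ = 5.7 + 9.9 = 15.6 per hour.
Over the interval, μ = 15.6 × 0.75 = 11.7 (a 45-minute period = 0.75 hours).
P(N = 15) = e^(−11.7) · 11.7^15/15! ≈ 0.0668.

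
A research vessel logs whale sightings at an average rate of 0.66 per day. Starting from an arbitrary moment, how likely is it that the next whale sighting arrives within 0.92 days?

Inter-arrival times are exponential with rate λ = 0.66 per day.
P(T ≤ 0.92) = 1 − e^(−λt) = 1 − e^(−0.66 × 0.92) = 1 − e^(−0.6072) ≈ 0.4551.

0.4551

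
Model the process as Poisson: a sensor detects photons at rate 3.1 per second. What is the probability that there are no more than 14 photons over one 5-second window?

Over the interval, μ = 3.1 × 5 = 15.5 (a 5-second window = 5 seconds).
P(N ≤ 14) = Σ_{j=0}^{14} e^(−μ) μ^j/j! ≈ 0.4154.

0.4154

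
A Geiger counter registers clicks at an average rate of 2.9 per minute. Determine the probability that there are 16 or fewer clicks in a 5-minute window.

Over the interval, μ = 2.9 × 5 = 14.5 (a 5-minute window = 5 minutes).
P(N ≤ 16) = Σ_{j=0}^{16} e^(−μ) μ^j/j! ≈ 0.7112.

0.7112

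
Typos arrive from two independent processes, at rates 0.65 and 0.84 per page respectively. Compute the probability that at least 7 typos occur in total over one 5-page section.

0.6150

Independent Poisson processes superpose: combined rate λ = 0.65 + 0.84 = 1.49 per page.
Over the interval, μ = 1.49 × 5 = 7.45 (a 5-page section = 5 pages).
P(N ≥ 7) = 1 − P(N ≤ 6) ≈ 0.6150.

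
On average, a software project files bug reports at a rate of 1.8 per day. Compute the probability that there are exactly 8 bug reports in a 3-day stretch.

Over the interval, μ = 1.8 × 3 = 5.4 (a 3-day stretch = 3 days).
P(N = 8) = e^(−μ) μ^8/8! = e^(−5.4) · 5.4^8/40320 ≈ 0.0810.

0.0810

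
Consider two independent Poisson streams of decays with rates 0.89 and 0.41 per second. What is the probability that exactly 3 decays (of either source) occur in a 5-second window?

Independent Poisson processes superpose: combined rate λ = 0.89 + 0.41 = 1.3 per second.
Over the interval, μ = 1.3 × 5 = 6.5 (a 5-second window = 5 seconds).
P(N = 3) = e^(−6.5) · 6.5^3/3! ≈ 0.0688.

0.0688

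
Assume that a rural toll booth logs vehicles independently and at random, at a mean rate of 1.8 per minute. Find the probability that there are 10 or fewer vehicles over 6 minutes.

0.4840

Over the interval, μ = 1.8 × 6 = 10.8 (6 minutes).
P(N ≤ 10) = Σ_{j=0}^{10} e^(−μ) μ^j/j! ≈ 0.4840.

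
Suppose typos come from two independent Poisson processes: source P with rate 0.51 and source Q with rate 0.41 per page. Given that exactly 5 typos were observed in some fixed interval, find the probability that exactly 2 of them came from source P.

0.2720

Given the total, each event is independently from source P with probability p = λ_P/(λ_P+λ_Q) = 0.51/0.92 ≈ 0.5543.
So K ~ Binomial(5, 0.51/0.92): P(K = 2) = C(5,2) · (0.51/0.92)^2 · (0.41/0.92)^3 ≈ 0.2720.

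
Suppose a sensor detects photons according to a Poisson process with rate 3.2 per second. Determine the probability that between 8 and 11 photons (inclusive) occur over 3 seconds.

Over the interval, μ = 3.2 × 3 = 9.6 (3 seconds).
P(8 ≤ N ≤ 11) = Σ_{j=8}^{11} e^(−9.6) · 9.6^j/j! ≈ 0.4828.

0.4828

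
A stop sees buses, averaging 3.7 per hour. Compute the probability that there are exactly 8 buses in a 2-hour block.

Over the interval, μ = 3.7 × 2 = 7.4 (a 2-hour block = 2 hours).
P(N = 8) = e^(−μ) μ^8/8! = e^(−7.4) · 7.4^8/40320 ≈ 0.1363.

0.1363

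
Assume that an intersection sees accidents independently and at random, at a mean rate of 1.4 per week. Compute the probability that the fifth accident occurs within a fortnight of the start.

0.1523

Over the interval, μ = 1.4 × 2 = 2.8 (a fortnight = 2 weeks).
The fifth arrival falls in the interval iff at least 5 events occur there: P(S_5 ≤ t) = P(N ≥ 5) = 1 − P(N ≤ 4) ≈ 0.1523.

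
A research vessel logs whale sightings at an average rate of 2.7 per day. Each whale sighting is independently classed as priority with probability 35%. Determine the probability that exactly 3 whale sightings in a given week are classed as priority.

Thinning: the whale sightings that are classed as priority themselves form a Poisson process with rate 0.35 × 2.7 = 0.945 per day.
Over the interval, μ = 0.945 × 7 = 6.615 (a week = 7 days).
P(N = 3) = e^(−6.615) · 6.615^3/3! ≈ 0.0647.

0.0647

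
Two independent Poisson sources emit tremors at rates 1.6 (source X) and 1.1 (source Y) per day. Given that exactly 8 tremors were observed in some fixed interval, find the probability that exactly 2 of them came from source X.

0.0450

Given the total, each event is independently from source X with probability p = λ_X/(λ_X+λ_Y) = 1.6/2.7 ≈ 0.5926.
So K ~ Binomial(8, 1.6/2.7): P(K = 2) = C(8,2) · (1.6/2.7)^2 · (1.1/2.7)^6 ≈ 0.0450.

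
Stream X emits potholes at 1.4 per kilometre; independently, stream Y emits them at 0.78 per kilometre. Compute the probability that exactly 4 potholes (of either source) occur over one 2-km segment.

Independent Poisson processes superpose: combined rate λ = 1.4 + 0.78 = 2.18 per kilometre.
Over the interval, μ = 2.18 × 2 = 4.36 (a 2-km segment = 2 kilometres).
P(N = 4) = e^(−4.36) · 4.36^4/4! ≈ 0.1924.

0.1924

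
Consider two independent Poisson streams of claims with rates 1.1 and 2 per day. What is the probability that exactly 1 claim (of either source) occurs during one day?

Independent Poisson processes superpose: combined rate λ = 1.1 + 2 = 3.1 per day.
So μ = 3.1.
P(N = 1) = e^(−3.1) · 3.1^1/1! ≈ 0.1397.

0.1397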